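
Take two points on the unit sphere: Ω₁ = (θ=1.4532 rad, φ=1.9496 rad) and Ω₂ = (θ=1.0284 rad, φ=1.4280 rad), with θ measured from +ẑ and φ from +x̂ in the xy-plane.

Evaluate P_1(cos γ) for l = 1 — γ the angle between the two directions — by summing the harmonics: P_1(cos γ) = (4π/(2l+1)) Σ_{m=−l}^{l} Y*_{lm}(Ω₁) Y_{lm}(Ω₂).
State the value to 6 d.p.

Term-by-term m-sum for l=1 (normalisation 4π/3 = 4.188790):
  m=-1: Y*=(-0.126885, 0.318784)  Y=(0.042111, -0.292895)  product (0.088027, 0.050588)
  m=+0: Y*=(0.057326, -0.000000)  Y=(0.252212, 0.000000)  product (0.014458, 0.000000)
  m=+1: Y*=(0.126885, 0.318784)  Y=(-0.042111, -0.292895)  product (0.088027, -0.050588)
Accumulated sum (0.190512, 0.000000); after 4π/(2l+1) scaling, (0.798016, 0.000000) ⇒ P_1 = 0.798016

0.798016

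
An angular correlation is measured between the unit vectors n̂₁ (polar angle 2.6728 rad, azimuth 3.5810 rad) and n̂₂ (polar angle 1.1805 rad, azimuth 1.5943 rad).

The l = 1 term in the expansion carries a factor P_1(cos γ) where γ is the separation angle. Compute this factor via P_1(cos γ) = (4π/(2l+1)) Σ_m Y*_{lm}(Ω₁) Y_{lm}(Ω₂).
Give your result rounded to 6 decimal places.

-0.508227

Summing Y*_{l m}(θ₁,φ₁)·Y_{l m}(θ₂,φ₂) over m ∈ [−1, 1]; prefactor 4π/(2·1+1) = 4.188790:
  term(m=-1) = -0.02015 + 0.04562j   from Y*(Ω₁)=-0.14127 - 0.06640j, Y(Ω₂)=-0.00751 - 0.31942j
  term(m=+0) = -0.08103 + 0.00000j   from Y*(Ω₁)=-0.43589 + 0.00000j, Y(Ω₂)=0.18589 + 0.00000j
  term(m=+1) = -0.02015 - 0.04562j   from Y*(Ω₁)=0.14127 - 0.06640j, Y(Ω₂)=0.00751 - 0.31942j
Total Σ_m = -0.12133 + 0.00000j. Multiply by 4.188790: -0.50823 + 0.00000j. P_1(cos γ) = -0.508227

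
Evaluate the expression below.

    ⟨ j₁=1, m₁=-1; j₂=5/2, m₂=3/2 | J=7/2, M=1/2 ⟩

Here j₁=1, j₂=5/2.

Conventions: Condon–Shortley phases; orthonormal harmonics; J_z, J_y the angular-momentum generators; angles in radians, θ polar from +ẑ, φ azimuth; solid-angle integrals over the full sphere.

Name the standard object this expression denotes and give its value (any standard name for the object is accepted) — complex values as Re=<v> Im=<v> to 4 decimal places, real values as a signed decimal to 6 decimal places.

This is a Clebsch–Gordan (vector-coupling) coefficient.
√[8·0!2!5!/8! · 0!2!4!1!4!3!] = √(2304/7)
  +(−1)^0/∏(0,0,2,4,0,1)! = 1/48  (running 1/48)
⟨..|..⟩ = √(2304/7)·(1/48) = +0.377964

Clebsch–Gordan coefficient, +√(1/7) ≈ +0.377964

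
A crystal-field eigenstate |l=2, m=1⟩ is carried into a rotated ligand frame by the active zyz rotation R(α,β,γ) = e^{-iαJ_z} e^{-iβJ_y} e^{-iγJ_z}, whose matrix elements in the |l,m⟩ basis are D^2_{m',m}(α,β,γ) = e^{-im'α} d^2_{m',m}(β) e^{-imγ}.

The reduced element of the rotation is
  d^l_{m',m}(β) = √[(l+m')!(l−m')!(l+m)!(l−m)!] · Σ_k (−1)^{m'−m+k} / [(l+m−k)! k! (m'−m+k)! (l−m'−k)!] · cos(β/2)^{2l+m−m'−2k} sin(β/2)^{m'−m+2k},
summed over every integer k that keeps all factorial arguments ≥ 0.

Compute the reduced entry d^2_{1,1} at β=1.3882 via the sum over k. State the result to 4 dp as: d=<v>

d^2_{1,1}(β=1.3882) via the finite sum:
c=cos(1.388200/2)=0.768630, s=sin(1.388200/2)=0.639694; N=√[6·1·6·1]=6.000000
The bounds max(0,m−m')=0 and min(l+m,l−m')=1 give 2 terms
  k=0: (−1)^0·6.0000/(6)·0.7686^4·0.6397^0 = +0.349035
  k=1: (−1)^1·6.0000/(2)·0.7686^2·0.6397^2 = -0.725271
d^2_{1,1}(1.3882) = +0.349035 -0.725271 = -0.376236

d=-0.3762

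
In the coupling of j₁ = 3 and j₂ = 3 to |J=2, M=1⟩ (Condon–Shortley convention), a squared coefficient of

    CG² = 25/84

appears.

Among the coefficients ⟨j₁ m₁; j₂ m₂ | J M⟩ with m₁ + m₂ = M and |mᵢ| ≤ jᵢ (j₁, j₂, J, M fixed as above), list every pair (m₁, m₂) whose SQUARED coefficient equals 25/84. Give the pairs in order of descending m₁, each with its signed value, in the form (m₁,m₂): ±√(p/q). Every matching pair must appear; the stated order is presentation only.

(3,-2): +√(25/84); (-2,3): +√(25/84)

Admissible pairs with m₁+m₂ = M = 1: (-2,3), (-1,2), (0,1), (1,0), (2,-1), (3,-2)
  (m₁,m₂)=(3,-2): CG² = 25/84, CG = +√(25/84)   ← matches the target
  (m₁,m₂)=(2,-1): CG² = 5/28, CG = −√(5/28)
  (m₁,m₂)=(1,0): CG² = 1/42, CG = +√(1/42)
  (m₁,m₂)=(0,1): CG² = 1/42, CG = +√(1/42)
  (m₁,m₂)=(-1,2): CG² = 5/28, CG = −√(5/28)
  (m₁,m₂)=(-2,3): CG² = 25/84, CG = +√(25/84)   ← matches the target
Pairs with CG² = 25/84: (3,-2): +√(25/84); (-2,3): +√(25/84)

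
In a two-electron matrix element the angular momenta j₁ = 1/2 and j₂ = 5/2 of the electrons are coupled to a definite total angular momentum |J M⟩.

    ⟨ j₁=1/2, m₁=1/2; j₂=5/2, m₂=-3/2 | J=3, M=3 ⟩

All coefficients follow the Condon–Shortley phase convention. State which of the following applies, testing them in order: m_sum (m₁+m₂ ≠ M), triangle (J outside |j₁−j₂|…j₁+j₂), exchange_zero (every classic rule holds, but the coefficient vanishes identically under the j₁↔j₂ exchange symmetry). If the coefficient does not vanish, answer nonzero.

m_sum

m-sum: m₁+m₂ = 1/2+(-3/2) = -1, M = 3  ✗ ⇒ coefficient is 0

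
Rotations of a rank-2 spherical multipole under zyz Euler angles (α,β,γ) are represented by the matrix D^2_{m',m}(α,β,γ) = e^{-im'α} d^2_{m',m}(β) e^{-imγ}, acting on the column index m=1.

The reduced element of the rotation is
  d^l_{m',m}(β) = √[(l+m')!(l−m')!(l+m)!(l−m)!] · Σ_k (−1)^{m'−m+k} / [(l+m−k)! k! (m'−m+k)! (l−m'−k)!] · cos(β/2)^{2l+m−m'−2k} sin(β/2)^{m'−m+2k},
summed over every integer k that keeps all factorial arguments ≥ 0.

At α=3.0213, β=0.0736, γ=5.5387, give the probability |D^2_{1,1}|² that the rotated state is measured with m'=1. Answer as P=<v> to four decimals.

Split into d^2_{1,1}(β=0.0736) × two z-phases.
With c≡cos(β/2)=0.999323 and s≡sin(β/2)=0.036792, N=[6·1·6·1]^{1/2}=6.000000
k: max(0,(1)−(1))=0 … min(2+(1),2−(1))=1
  k=0: (−1)^0·6.0000/(6)·0.9993^4·0.0368^0 = +0.997295
  k=1: (−1)^1·6.0000/(2)·0.9993^2·0.0368^2 = -0.004055
d^2_{1,1}(0.0736) = +0.997295 -0.004055 = +0.993239
|D^2_{1,1}|² = |d^2_{1,1}(β)|² = (+0.993239)² = 0.986524 (the z-rotation phases have unit modulus)

P=0.9865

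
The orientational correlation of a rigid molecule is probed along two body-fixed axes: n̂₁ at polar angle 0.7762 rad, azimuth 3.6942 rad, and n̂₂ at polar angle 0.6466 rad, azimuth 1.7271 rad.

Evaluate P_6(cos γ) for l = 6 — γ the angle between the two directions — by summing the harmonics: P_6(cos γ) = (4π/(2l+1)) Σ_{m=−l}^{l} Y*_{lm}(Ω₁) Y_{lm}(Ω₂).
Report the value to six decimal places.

Term-by-term m-sum for l=6 (normalisation 4π/13 = 0.966644):
  term(m=-6) = +0.000953-0.000913i   from Y*(Ω₁)=-0.056251-0.009891i, Y(Ω₂)=-0.013666+0.018627i
  term(m=-5) = -0.019589-0.008531i   from Y*(Ω₁)=+0.187254-0.074478i, Y(Ω₂)=-0.074676-0.075258i
  term(m=-4) = -0.001610+0.111654i   from Y*(Ω₁)=-0.236040+0.317270i, Y(Ω₂)=+0.228966-0.165270i
  term(m=-3) = +0.175764-0.070587i   from Y*(Ω₁)=+0.036134-0.414159i, Y(Ω₂)=+0.205893+0.406424i
  term(m=-2) = -0.015162-0.015382i   from Y*(Ω₁)=+0.028042+0.055815i, Y(Ω₂)=-0.329025+0.106343i
  term(m=-1) = -0.019482+0.046558i   from Y*(Ω₁)=+0.301446+0.185901i, Y(Ω₂)=+0.022184+0.140768i
  term(m=+0) = +0.068174+0.000000i   from Y*(Ω₁)=-0.172283-0.000000i, Y(Ω₂)=-0.395711+0.000000i
  term(m=+1) = -0.019482-0.046558i   from Y*(Ω₁)=-0.301446+0.185901i, Y(Ω₂)=-0.022184+0.140768i
  term(m=+2) = -0.015162+0.015382i   from Y*(Ω₁)=+0.028042-0.055815i, Y(Ω₂)=-0.329025-0.106343i
  term(m=+3) = +0.175764+0.070587i   from Y*(Ω₁)=-0.036134-0.414159i, Y(Ω₂)=-0.205893+0.406424i
  term(m=+4) = -0.001610-0.111654i   from Y*(Ω₁)=-0.236040-0.317270i, Y(Ω₂)=+0.228966+0.165270i
  term(m=+5) = -0.019589+0.008531i   from Y*(Ω₁)=-0.187254-0.074478i, Y(Ω₂)=+0.074676-0.075258i
  term(m=+6) = +0.000953+0.000913i   from Y*(Ω₁)=-0.056251+0.009891i, Y(Ω₂)=-0.013666-0.018627i
Accumulated sum +0.309923-0.000000i; after 4π/(2l+1) scaling, +0.299585-0.000000i ⇒ P_6 = 0.299585

0.299585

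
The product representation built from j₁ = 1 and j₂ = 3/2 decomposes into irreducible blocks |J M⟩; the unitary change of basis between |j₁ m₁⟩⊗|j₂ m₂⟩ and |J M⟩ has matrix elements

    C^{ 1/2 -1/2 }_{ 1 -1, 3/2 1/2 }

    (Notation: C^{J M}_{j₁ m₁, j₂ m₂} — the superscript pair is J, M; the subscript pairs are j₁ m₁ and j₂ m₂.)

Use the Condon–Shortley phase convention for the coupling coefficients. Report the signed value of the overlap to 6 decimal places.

+√(1/6) ≈ +0.408248

√[2·2!0!1!/4! · 0!2!2!1!0!1!] = √(2/3)
  +(−1)^2/∏(2,0,0,0,0,1)! = 1/2  (running 1/2)
⟨..|..⟩ = √(2/3)·(1/2) = +0.408248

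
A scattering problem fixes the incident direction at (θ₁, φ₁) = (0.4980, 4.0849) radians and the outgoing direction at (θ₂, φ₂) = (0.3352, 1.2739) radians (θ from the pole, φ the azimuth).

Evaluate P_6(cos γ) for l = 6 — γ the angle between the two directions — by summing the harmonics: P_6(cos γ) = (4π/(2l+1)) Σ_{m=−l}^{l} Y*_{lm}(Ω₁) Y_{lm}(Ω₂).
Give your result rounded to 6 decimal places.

Term-by-term m-sum for l=6 (normalisation 4π/13 = 0.966644):
  [-6]  conj(Y_{6,-6})(Ω₁) = +0.004659-0.003350i ; Y_{6,-6}(Ω₂) = +0.000128-0.000599i ; Δ = -0.000001-0.000003i
  [-5]  conj(Y_{6,-5})(Ω₁) = -0.000152+0.036560i ; Y_{6,-5}(Ω₂) = +0.006065-0.000525i ; Δ = +0.000018+0.000222i
  [-4]  conj(Y_{6,-4})(Ω₁) = -0.112282-0.082148i ; Y_{6,-4}(Ω₂) = +0.013762+0.034137i ; Δ = +0.001259-0.004963i
  [-3]  conj(Y_{6,-3})(Ω₁) = +0.325931-0.105005i ; Y_{6,-3}(Ω₂) = -0.115937+0.093774i ; Δ = -0.027941+0.042738i
  [-2]  conj(Y_{6,-2})(Ω₁) = -0.156166+0.477931i ; Y_{6,-2}(Ω₂) = -0.326942-0.220706i ; Δ = +0.156540-0.121789i
  [-1]  conj(Y_{6,-1})(Ω₁) = -0.152657-0.210481i ; Y_{6,-1}(Ω₂) = +0.168138-0.549582i ; Δ = -0.141344+0.048508i
  [+0]  conj(Y_{6,0})(Ω₁) = -0.343099-0.000000i ; Y_{6,0}(Ω₂) = +0.124205+0.000000i ; Δ = -0.042615-0.000000i
  [+1]  conj(Y_{6,1})(Ω₁) = +0.152657-0.210481i ; Y_{6,1}(Ω₂) = -0.168138-0.549582i ; Δ = -0.141344-0.048508i
  [+2]  conj(Y_{6,2})(Ω₁) = -0.156166-0.477931i ; Y_{6,2}(Ω₂) = -0.326942+0.220706i ; Δ = +0.156540+0.121789i
  [+3]  conj(Y_{6,3})(Ω₁) = -0.325931-0.105005i ; Y_{6,3}(Ω₂) = +0.115937+0.093774i ; Δ = -0.027941-0.042738i
  [+4]  conj(Y_{6,4})(Ω₁) = -0.112282+0.082148i ; Y_{6,4}(Ω₂) = +0.013762-0.034137i ; Δ = +0.001259+0.004963i
  [+5]  conj(Y_{6,5})(Ω₁) = +0.000152+0.036560i ; Y_{6,5}(Ω₂) = -0.006065-0.000525i ; Δ = +0.000018-0.000222i
  [+6]  conj(Y_{6,6})(Ω₁) = +0.004659+0.003350i ; Y_{6,6}(Ω₂) = +0.000128+0.000599i ; Δ = -0.000001+0.000003i
Accumulated sum -0.065553+0.000000i; after 4π/(2l+1) scaling, -0.063366+0.000000i ⇒ P_6 = -0.063366

-0.063366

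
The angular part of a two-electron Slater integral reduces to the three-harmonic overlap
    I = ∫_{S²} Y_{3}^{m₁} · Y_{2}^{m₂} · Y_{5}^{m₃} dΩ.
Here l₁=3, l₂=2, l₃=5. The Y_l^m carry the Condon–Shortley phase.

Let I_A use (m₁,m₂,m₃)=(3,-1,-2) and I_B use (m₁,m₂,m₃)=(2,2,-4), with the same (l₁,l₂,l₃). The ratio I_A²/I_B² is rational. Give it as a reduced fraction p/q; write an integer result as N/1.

1/18

Same 3,2,5: normalisation and zero-m 3j drop out of the ratio.
A: Δ: 0! 6! 4! / 11! → 1/2310; sum: t=0:+1/4320 = 1/4320; 3j²(3 2 5; 3 -1 -2) = Δ·Π!·Σ² = 1/330  (sign -1)
B: Δ: 0! 6! 4! / 11! → 1/2310; sum: t=0:+1/2880 = 1/2880; 3j²(3 2 5; 2 2 -4) = Δ·Π!·Σ² = 3/55  (sign -1)
I_A²/I_B² = (1/330)/(3/55) = 1/18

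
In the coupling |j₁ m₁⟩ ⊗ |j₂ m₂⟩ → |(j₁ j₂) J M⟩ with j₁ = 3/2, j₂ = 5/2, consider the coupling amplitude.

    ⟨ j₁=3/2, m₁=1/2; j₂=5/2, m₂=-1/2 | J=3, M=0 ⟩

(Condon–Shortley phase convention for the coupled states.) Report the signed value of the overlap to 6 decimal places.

j₁+j₂−J=1  J+j₁−j₂=2  J−j₁+j₂=4  j₁+j₂+J+1=8
(j₁±m₁, j₂±m₂, J±M) = (2,1,2,3,3,3)
P² = 36/5
sum k=0..1:
  [0] +1/4 = 1/4
  [1] −1/12 = -1/12
S = 1/6
C² = P²·S² = 1/5 ; C = +0.447214

+√(1/5) = +0.447214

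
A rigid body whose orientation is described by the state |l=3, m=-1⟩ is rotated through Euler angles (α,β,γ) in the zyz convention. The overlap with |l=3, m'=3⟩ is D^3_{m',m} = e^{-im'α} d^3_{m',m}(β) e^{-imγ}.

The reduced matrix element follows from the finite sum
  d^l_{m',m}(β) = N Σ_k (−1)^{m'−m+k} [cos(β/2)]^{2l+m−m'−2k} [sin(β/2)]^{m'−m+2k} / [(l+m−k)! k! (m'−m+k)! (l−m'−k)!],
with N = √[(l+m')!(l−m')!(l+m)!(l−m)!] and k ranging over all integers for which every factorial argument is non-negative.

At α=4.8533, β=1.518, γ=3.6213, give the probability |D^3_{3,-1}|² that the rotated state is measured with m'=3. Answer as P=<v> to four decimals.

P=0.2091

First d^3_{3,-1}(β=1.5180), then the phase factors e^{-i(3)α} and e^{-i(-1)γ}:
With c≡cos(β/2)=0.725525 and s≡sin(β/2)=0.688196, N=[720·1·2·24]^{1/2}=185.903201
k: max(0,(-1)−(3))=0 … min(3+(-1),3−(3))=0
  k=0: (−1)^4·185.9032/(48)·0.7255^2·0.6882^4 = +0.457298
d^3_{3,-1}(1.5180) = +0.457298
|D^3_{3,-1}|² = |d^3_{3,-1}(β)|² = (+0.457298)² = 0.209121 (the z-rotation phases have unit modulus)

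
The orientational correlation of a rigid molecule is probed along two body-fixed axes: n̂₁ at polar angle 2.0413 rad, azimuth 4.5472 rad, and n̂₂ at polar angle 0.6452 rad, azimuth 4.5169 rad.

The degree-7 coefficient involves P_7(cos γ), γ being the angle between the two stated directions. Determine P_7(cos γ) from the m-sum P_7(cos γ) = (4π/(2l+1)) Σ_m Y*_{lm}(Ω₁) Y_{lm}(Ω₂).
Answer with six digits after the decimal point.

-0.283429

Summing Y*_{l m}(θ₁,φ₁)·Y_{l m}(θ₂,φ₂) over m ∈ [−7, 7]; prefactor 4π/(2·7+1) = 0.837758:
  m=-7: (0.20459 + 0.09001j) × (0.01393 - 0.00286j) = 0.00311 + 0.00067j  (running Σ = 0.00311 + 0.00067j)
  m=-6: (0.23298 - 0.35587j) × (-0.02739 - 0.06518j) = -0.02958 - 0.00544j  (running Σ = -0.02647 - 0.00477j)
  m=-5: (-0.25372 - 0.23393j) × (-0.17462 + 0.11777j) = 0.07185 + 0.01097j  (running Σ = 0.04538 + 0.00620j)
  m=-4: (0.05444 - 0.04231j) × (0.28829 + 0.28631j) = 0.02781 + 0.00339j  (running Σ = 0.07319 + 0.00959j)
  m=-3: (-0.16855 - 0.31181j) × (0.25488 - 0.38359j) = -0.16257 - 0.01482j  (running Σ = -0.08937 - 0.00523j)
  m=-2: (-0.08351 + 0.02864j) × (-0.12764 - 0.05261j) = 0.01217 + 0.00074j  (running Σ = -0.07721 - 0.00449j)
  m=-1: (-0.05207 - 0.31232j) × (0.06669 - 0.33678j) = -0.10865 - 0.00329j  (running Σ = -0.18586 - 0.00778j)
  m=0: (-0.12974 + 0.00000j) × (-0.25748 + 0.00000j) = 0.03340 + 0.00000j  (running Σ = -0.15246 - 0.00778j)
  m=1: (0.05207 - 0.31232j) × (-0.06669 - 0.33678j) = -0.10865 + 0.00329j  (running Σ = -0.26111 - 0.00449j)
  m=2: (-0.08351 - 0.02864j) × (-0.12764 + 0.05261j) = 0.01217 - 0.00074j  (running Σ = -0.24894 - 0.00523j)
  m=3: (0.16855 - 0.31181j) × (-0.25488 - 0.38359j) = -0.16257 + 0.01482j  (running Σ = -0.41151 + 0.00959j)
  m=4: (0.05444 + 0.04231j) × (0.28829 - 0.28631j) = 0.02781 - 0.00339j  (running Σ = -0.38370 + 0.00620j)
  m=5: (0.25372 - 0.23393j) × (0.17462 + 0.11777j) = 0.07185 - 0.01097j  (running Σ = -0.31185 - 0.00477j)
  m=6: (0.23298 + 0.35587j) × (-0.02739 + 0.06518j) = -0.02958 + 0.00544j  (running Σ = -0.34143 + 0.00067j)
  m=7: (-0.20459 + 0.09001j) × (-0.01393 - 0.00286j) = 0.00311 - 0.00067j  (running Σ = -0.33832 - 0.00000j)
Σ over m = -0.33832 - 0.00000j; ×(4π/15) → -0.28343 - 0.00000j. Real part: -0.283429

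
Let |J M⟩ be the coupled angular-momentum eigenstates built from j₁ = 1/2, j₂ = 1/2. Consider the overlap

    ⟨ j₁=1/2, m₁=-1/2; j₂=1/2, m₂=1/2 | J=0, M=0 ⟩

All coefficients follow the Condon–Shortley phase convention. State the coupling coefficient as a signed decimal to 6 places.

triangle: 1!·0!·0!/2! = 1/2
(j±m)!: 0!·1!·1!·0!·0!·0! = 1
prefactor² = (2J+1)·Δ·N² = 1/2
  k=1: −1/(1!·0!·0!·0!·0!·0!) = -1
Σ = -1  ⇒  CG² = 1/2·(-1)² = 1/2
CG = −√(1/2) = -0.707107

−√(1/2) = -0.707107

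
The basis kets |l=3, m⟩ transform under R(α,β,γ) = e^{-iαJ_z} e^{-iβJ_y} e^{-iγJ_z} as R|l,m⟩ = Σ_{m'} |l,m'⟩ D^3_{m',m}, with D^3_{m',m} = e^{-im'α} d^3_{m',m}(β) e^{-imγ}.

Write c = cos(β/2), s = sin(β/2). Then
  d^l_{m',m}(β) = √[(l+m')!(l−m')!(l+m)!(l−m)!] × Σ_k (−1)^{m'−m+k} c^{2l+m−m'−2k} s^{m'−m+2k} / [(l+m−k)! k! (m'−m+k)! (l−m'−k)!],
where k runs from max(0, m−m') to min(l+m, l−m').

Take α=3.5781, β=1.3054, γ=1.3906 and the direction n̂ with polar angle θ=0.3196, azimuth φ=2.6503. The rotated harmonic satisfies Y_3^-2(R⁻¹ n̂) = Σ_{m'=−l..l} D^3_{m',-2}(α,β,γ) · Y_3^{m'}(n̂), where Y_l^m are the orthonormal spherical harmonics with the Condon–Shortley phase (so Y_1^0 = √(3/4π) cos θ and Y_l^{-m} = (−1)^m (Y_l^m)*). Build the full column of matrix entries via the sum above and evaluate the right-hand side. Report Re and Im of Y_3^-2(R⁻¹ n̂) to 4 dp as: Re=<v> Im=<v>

Re=-0.2158 Im=0.2864

Need the full column D^3_{m',-2} for m'=−3..3 at α=3.5781, β=1.3054, γ=1.3906.
cos(β/2)=0.794447, sin(β/2)=0.607334
d^3_{-3,-2}: single k=1 term ⇒ +0.470790;  D = +0.274184+0.382709i
d^3_{-2,-2}: k∈[0..1] ⇒ +0.251414 -0.734656 = -0.483242;  D = +0.421127+0.237013i
d^3_{-1,-2}: k∈[0..1] ⇒ -0.607787 +0.710406 = +0.102619;  D = +0.102321+0.007803i
d^3_{0,-2}: k∈[0..1] ⇒ +0.804776 -0.470327 = +0.334449;  D = -0.312963+0.117941i
d^3_{1,-2}: k∈[0..1] ⇒ -0.710406 +0.207588 = -0.502818;  D = -0.351433+0.359612i
d^3_{2,-2}: k∈[0..1] ⇒ +0.429348 -0.050184 = +0.379164;  D = -0.125512+0.357787i
d^3_{3,-2}: single k=0 term ⇒ -0.160797;  D = +0.015912+0.160007i
Y_3^{m'}(θ=0.3196,φ=2.6503) and Σ D·Y over m':
  (+0.2742+0.3827i)·(-0.0013-0.0129i)  (+0.4211+0.2370i)·(+0.0531+0.0797i)  (+0.1023+0.0078i)·(-0.3139-0.1680i)  (-0.3130+0.1179i)·(+0.5337+0.0000i)  (-0.3514+0.3596i)·(+0.3139-0.1680i)  (-0.1255+0.3578i)·(+0.0531-0.0797i)  (+0.0159+0.1600i)·(+0.0013-0.0129i)
Y_3^-2(R⁻¹ n̂) = -0.215761+0.286380i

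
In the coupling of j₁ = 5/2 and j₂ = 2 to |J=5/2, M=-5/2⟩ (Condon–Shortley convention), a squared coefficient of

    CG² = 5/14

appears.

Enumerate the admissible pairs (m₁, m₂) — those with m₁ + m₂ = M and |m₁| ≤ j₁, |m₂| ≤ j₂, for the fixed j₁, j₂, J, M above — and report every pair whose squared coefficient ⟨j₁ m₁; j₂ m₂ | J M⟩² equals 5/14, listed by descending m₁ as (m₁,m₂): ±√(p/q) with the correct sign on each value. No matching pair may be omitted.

Admissible pairs with m₁+m₂ = M = -5/2: (-5/2,0), (-3/2,-1), (-1/2,-2)
  (m₁,m₂)=(-1/2,-2): CG² = 3/14, CG = +√(3/14)
  (m₁,m₂)=(-3/2,-1): CG² = 3/7, CG = −√(3/7)
  (m₁,m₂)=(-5/2,0): CG² = 5/14, CG = +√(5/14)   ← matches the target
Pairs with CG² = 5/14: (-5/2,0): +√(5/14)

(-5/2,0): +√(5/14)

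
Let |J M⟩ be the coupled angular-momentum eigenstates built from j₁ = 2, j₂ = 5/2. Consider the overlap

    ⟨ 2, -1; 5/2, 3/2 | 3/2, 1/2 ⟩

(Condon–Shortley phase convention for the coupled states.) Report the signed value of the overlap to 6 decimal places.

+0.138013

j₁+j₂−J=3  J+j₁−j₂=1  J−j₁+j₂=2  j₁+j₂+J+1=7
(j₁±m₁, j₂±m₂, J±M) = (1,3,4,1,2,1)
P² = 96/35
sum k=2..3:
  [2] +1/4 = 1/4
  [3] −1/6 = -1/6
S = 1/12
C² = P²·S² = 2/105 ; C = +0.138013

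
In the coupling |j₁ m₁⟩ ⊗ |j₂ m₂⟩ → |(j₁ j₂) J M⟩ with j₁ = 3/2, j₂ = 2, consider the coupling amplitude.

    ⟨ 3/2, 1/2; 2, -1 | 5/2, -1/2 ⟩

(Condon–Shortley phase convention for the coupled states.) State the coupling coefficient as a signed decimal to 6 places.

√[6·1!2!3!/7! · 2!1!1!3!2!3!] = √(72/35)
  +(−1)^0/∏(0,1,1,1,1,2)! = 1/2  (running 1/2)
  +(−1)^1/∏(1,0,0,0,2,3)! = -1/12  (running 5/12)
⟨..|..⟩ = √(72/35)·(5/12) = +0.597614

+√(5/14) ≈ +0.597614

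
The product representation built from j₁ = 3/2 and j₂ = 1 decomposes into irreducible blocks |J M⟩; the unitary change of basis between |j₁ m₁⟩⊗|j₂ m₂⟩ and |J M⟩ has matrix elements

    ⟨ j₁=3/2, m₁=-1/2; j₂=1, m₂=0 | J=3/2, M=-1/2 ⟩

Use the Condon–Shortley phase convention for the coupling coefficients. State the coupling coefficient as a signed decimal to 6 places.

j₁+j₂−J=1  J+j₁−j₂=2  J−j₁+j₂=1  j₁+j₂+J+1=5
(j₁±m₁, j₂±m₂, J±M) = (1,2,1,1,1,2)
P² = 4/15
sum k=0..1:
  [0] +1/2 = 1/2
  [1] −1/1 = -1
S = -1/2
C² = P²·S² = 1/15 ; C = -0.258199

-0.258199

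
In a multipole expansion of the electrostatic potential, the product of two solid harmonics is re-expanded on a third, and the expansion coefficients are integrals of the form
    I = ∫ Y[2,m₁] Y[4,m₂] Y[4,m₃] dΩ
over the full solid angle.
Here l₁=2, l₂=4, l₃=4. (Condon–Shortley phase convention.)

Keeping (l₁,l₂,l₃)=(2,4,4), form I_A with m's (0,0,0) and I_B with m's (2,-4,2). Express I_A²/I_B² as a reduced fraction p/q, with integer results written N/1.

Same 2,4,4: normalisation and zero-m 3j drop out of the ratio.
A: Δ: 2! 2! 6! / 11! → 1/13860; sum: t=0:+1/192 t=1:−1/36 t=2:+1/192 = -5/288; 3j²(2 4 4; 0 0 0) = Δ·Π!·Σ² = 20/693  (sign -1)
B: Δ: 2! 2! 6! / 11! → 1/13860; sum: t=0:+1/2880 = 1/2880; 3j²(2 4 4; 2 -4 2) = Δ·Π!·Σ² = 2/165  (sign +1)
I_A²/I_B² = (20/693)/(2/165) = 50/21

50/21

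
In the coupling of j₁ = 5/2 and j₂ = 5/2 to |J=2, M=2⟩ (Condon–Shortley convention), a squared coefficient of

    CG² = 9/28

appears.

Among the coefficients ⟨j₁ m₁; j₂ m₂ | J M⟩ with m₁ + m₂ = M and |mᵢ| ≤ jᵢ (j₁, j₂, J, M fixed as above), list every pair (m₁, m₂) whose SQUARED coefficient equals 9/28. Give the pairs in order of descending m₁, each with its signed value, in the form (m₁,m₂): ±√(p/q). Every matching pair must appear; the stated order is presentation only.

(3/2,1/2): −√(9/28); (1/2,3/2): +√(9/28)

Admissible pairs with m₁+m₂ = M = 2: (-1/2,5/2), (1/2,3/2), (3/2,1/2), (5/2,-1/2)
  (m₁,m₂)=(5/2,-1/2): CG² = 5/28, CG = +√(5/28)
  (m₁,m₂)=(3/2,1/2): CG² = 9/28, CG = −√(9/28)   ← matches the target
  (m₁,m₂)=(1/2,3/2): CG² = 9/28, CG = +√(9/28)   ← matches the target
  (m₁,m₂)=(-1/2,5/2): CG² = 5/28, CG = −√(5/28)
Pairs with CG² = 9/28: (3/2,1/2): −√(9/28); (1/2,3/2): +√(9/28)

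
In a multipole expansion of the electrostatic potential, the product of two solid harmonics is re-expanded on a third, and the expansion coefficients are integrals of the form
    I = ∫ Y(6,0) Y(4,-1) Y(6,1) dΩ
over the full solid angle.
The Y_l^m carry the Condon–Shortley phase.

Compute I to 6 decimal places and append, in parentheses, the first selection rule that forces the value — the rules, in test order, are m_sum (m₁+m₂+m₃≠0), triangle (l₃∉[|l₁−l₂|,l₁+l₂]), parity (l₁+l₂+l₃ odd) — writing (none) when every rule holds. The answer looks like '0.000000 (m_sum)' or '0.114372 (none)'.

Checks pass: Σm=0; 16 even; l₃=6∈[2,10].
(2·6+1)(2·4+1)(2·6+1) = 1521
Δ: 4! 8! 4! / 17! → 1/15315300
sum: t=0:+1/829440 t=1:−1/25920 t=2:+1/9216 t=3:−1/25920 t=4:+1/829440 = 7/207360
3j²(6 4 6; 0 0 0) = Δ·Π!·Σ² = 28/2431  (sign +1)
sum: t=0:+1/207360 t=1:−1/17280 t=2:+1/13824 t=3:−1/103680 = 1/103680
3j²(6 4 6; 0 -1 1) = Δ·Π!·Σ² = 10/7293  (sign -1)
combine: 4πI² = 1521·28/2431·10/7293 = 840/34969
take √, sign -1: I = -0.04372130
No selection rule forces the value: the integral is nonzero (none).

-0.043721 (none)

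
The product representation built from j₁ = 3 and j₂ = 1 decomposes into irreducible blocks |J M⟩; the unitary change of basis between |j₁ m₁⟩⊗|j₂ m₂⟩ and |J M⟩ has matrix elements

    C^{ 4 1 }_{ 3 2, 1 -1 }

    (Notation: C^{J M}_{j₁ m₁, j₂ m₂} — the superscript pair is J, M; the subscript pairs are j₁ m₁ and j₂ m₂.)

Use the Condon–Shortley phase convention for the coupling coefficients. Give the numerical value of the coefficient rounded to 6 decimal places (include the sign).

+0.327327

√[9·0!6!2!/9! · 5!1!0!2!5!3!] = √(43200/7)
  +(−1)^0/∏(0,0,1,0,5,2)! = 1/240  (running 1/240)
⟨..|..⟩ = √(43200/7)·(1/240) = +0.327327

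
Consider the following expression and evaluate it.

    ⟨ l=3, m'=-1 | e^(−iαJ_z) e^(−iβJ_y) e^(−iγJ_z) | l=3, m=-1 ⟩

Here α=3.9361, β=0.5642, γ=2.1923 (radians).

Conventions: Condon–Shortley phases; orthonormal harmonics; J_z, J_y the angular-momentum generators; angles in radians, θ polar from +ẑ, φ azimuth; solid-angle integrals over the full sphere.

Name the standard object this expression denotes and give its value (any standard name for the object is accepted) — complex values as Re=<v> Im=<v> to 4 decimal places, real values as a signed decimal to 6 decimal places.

Wigner D-matrix element, Re=0.2873 Im=-0.0448

This is a Wigner D-matrix element — the rotation-matrix element ⟨l m'| R(α,β,γ) |l m⟩ in the angular-momentum basis.
Split into d^3_{-1,-1}(β=0.5642) × two z-phases.
With c≡cos(β/2)=0.960473 and s≡sin(β/2)=0.278373, N=[2·24·2·24]^{1/2}=48.000000
k∈{0,1,2} keeps every argument non-negative
  k=0: (−1)^0·48.0000/(48)·0.9605^6·0.2784^0 = +0.785075
  k=1: (−1)^1·48.0000/(6)·0.9605^4·0.2784^2 = -0.527577
  k=2: (−1)^2·48.0000/(8)·0.9605^2·0.2784^4 = +0.033238
d^3_{-1,-1}(0.5642) = +0.785075 -0.527577 +0.033238 = +0.290736
D = (-0.700636-0.713519i)·(+0.290736)·(-0.582258+0.813004i) = +0.287260-0.044822i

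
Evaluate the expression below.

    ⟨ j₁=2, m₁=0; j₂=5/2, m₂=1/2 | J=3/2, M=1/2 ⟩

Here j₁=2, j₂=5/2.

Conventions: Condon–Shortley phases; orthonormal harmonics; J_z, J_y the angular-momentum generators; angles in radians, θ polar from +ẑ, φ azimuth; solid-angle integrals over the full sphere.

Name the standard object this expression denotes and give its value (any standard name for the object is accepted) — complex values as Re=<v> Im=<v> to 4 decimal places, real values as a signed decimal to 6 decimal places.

Clebsch–Gordan coefficient, +√(2/35) ≈ +0.239046

This is a Clebsch–Gordan (vector-coupling) coefficient.
triangle: 3!×1!×2!/7! = 12/5040
(j±m)!: 2!×2!×3!×2!×2!×1! = 96
prefactor² = (2J+1)×Δ×N² = 32/35
  k=1: −1/(1!×2!×1!×2!×0!×0!) = -1/4
  k=2: +1/(2!×1!×0!×1!×1!×1!) = 1/2
Σ = 1/4  ⇒  CG² = 32/35×(1/4)² = 2/35
CG = +√(2/35) = +0.239046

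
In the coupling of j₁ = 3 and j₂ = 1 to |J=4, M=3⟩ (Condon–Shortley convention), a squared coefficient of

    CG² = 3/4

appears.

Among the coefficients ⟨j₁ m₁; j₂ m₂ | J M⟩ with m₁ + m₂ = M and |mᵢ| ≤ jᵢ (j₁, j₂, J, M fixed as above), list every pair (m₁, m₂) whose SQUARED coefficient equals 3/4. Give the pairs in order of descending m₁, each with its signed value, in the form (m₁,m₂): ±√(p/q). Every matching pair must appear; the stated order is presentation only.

Admissible pairs with m₁+m₂ = M = 3: (2,1), (3,0)
  (m₁,m₂)=(3,0): CG² = 1/4, CG = +√(1/4)
  (m₁,m₂)=(2,1): CG² = 3/4, CG = +√(3/4)   ← matches the target
Pairs with CG² = 3/4: (2,1): +√(3/4)

(2,1): +√(3/4)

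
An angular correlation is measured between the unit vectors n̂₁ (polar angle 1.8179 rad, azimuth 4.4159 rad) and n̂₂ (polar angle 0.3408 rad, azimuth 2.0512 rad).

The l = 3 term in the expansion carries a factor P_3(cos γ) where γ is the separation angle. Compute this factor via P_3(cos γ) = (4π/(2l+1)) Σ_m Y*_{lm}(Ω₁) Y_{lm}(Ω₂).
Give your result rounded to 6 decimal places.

0.446508

Addition theorem: P_3(cos γ) = (4π/7) Σ_m Y*_{lm}(Ω₁) Y_{lm}(Ω₂), m = −3…3:
  [-3]  conj(Y_{3,-3})(Ω₁) = 0.29543 + 0.23955j ; Y_{3,-3}(Ω₂) = 0.01545 + 0.00201j ; Δ = 0.00408 + 0.00430j
  [-2]  conj(Y_{3,-2})(Ω₁) = 0.19490 - 0.13134j ; Y_{3,-2}(Ω₂) = -0.06164 + 0.08820j ; Δ = -0.00043 + 0.02529j
  [-1]  conj(Y_{3,-1})(Ω₁) = 0.06417 + 0.21004j ; Y_{3,-1}(Ω₂) = -0.17180 - 0.32966j ; Δ = 0.05822 - 0.05724j
  [+0]  conj(Y_{3,0})(Ω₁) = 0.24653 + 0.00000j ; Y_{3,0}(Ω₂) = 0.50697 + 0.00000j ; Δ = 0.12498 + 0.00000j
  [+1]  conj(Y_{3,1})(Ω₁) = -0.06417 + 0.21004j ; Y_{3,1}(Ω₂) = 0.17180 - 0.32966j ; Δ = 0.05822 + 0.05724j
  [+2]  conj(Y_{3,2})(Ω₁) = 0.19490 + 0.13134j ; Y_{3,2}(Ω₂) = -0.06164 - 0.08820j ; Δ = -0.00043 - 0.02529j
  [+3]  conj(Y_{3,3})(Ω₁) = -0.29543 + 0.23955j ; Y_{3,3}(Ω₂) = -0.01545 + 0.00201j ; Δ = 0.00408 - 0.00430j
Total Σ_m = 0.24872 + 0.00000j. Multiply by 1.795196: 0.44651 + 0.00000j. P_3(cos γ) = 0.446508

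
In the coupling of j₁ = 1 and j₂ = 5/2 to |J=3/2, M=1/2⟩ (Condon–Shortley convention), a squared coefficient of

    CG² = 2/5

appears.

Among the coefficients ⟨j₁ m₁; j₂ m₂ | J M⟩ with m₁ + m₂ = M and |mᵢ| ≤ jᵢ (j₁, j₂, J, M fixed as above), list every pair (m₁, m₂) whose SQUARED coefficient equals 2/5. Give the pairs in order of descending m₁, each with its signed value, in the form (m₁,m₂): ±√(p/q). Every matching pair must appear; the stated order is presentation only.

Admissible pairs with m₁+m₂ = M = 1/2: (-1,3/2), (0,1/2), (1,-1/2)
  (m₁,m₂)=(1,-1/2): CG² = 1/5, CG = +√(1/5)
  (m₁,m₂)=(0,1/2): CG² = 2/5, CG = −√(2/5)   ← matches the target
  (m₁,m₂)=(-1,3/2): CG² = 2/5, CG = +√(2/5)   ← matches the target
Pairs with CG² = 2/5: (0,1/2): −√(2/5); (-1,3/2): +√(2/5)

(0,1/2): −√(2/5); (-1,3/2): +√(2/5)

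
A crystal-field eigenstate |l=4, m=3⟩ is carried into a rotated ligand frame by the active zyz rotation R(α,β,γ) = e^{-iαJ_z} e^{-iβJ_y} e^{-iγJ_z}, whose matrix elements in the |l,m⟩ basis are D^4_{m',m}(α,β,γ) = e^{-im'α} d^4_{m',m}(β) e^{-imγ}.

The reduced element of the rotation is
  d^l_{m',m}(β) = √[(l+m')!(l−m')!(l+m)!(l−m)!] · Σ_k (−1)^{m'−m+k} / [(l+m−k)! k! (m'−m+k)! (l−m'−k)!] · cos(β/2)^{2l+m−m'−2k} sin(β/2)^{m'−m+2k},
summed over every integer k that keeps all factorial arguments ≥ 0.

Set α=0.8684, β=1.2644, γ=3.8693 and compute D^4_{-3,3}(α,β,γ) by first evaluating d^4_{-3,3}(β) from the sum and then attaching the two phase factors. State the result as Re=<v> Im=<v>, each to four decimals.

First d^4_{-3,3}(β=1.2644), then the phase factors e^{-i(-3)α} and e^{-i(3)γ}:
Half-angle: c=0.806729, s=0.590921. N=√(1·5040·5040·1)=5040.000000
k: max(0,(3)−(-3))=6 … min(4+(3),4−(-3))=7
  k=6: (−1)^0·5040.0000/(720)·0.8067^2·0.5909^6 = +0.193968
  k=7: (−1)^1·5040.0000/(5040)·0.8067^0·0.5909^8 = -0.014867
d^4_{-3,3}(1.2644) = +0.193968 -0.014867 = +0.179101
D = (-0.859558+0.511039i)·(+0.179101)·(+0.574772+0.818313i) = -0.163383-0.073370i

Re=-0.1634 Im=-0.0734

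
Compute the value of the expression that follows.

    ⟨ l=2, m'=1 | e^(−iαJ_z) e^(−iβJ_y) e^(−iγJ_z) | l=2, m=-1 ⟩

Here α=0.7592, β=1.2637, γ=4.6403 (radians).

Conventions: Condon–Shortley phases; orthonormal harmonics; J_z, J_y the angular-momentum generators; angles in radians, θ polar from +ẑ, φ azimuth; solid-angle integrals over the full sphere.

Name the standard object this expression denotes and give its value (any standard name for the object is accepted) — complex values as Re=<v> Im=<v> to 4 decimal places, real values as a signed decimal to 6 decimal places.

Wigner D-matrix element, Re=-0.4136 Im=-0.3772

This is a Wigner D-matrix element — the rotation-matrix element ⟨l m'| R(α,β,γ) |l m⟩ in the angular-momentum basis.
First d^2_{1,-1}(β=1.2637), then the phase factors e^{-i(1)α} and e^{-i(-1)γ}:
Half-angle: c=0.806936, s=0.590639. N=√(6·1·1·6)=6.000000
k: max(0,(-1)−(1))=0 … min(2+(-1),2−(1))=1
  k=0: (−1)^2·6.0000/(2)·0.8069^2·0.5906^2 = +0.681465
  k=1: (−1)^3·6.0000/(6)·0.8069^0·0.5906^4 = -0.121699
d^2_{1,-1}(1.2637) = +0.681465 -0.121699 = +0.559766
Phases: e^{-i·(1)·0.7592}=+0.725387-0.688341i, e^{-i·(-1)·4.6403}=-0.072027-0.997403i ⇒ D=-0.413555-0.377239i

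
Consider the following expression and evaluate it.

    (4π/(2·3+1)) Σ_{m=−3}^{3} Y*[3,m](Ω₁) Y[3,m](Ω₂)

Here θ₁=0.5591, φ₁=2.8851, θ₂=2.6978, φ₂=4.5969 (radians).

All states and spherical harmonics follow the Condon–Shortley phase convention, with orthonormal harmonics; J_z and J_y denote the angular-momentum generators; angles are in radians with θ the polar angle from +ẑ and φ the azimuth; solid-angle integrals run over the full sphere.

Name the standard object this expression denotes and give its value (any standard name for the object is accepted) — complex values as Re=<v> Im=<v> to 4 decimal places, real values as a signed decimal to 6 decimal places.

Legendre polynomial (addition theorem), -0.072178

This sum is the spherical-harmonic addition theorem: it equals the Legendre polynomial P_l(cos γ) of the angle γ between the two directions.
Term-by-term m-sum for l=3 (normalisation 4π/7 = 1.795196):
  m=-3: (-0.044723, 0.043321) × (0.011215, -0.031064) = (0.000844, 0.001875)  (running Σ = (0.000844, 0.001875))
  m=-2: (0.212378, -0.119629) × (0.165640, 0.038954) = (0.039838, -0.011542)  (running Σ = (0.040682, -0.009667))
  m=-1: (-0.429999, 0.112776) × (-0.049221, 0.424298) = (-0.026686, -0.187998)  (running Σ = (0.013997, -0.197666))
  m=0: (0.187678, -0.000000) × (-0.363388, 0.000000) = (-0.068200, 0.000000)  (running Σ = (-0.054203, -0.197666))
  m=1: (0.429999, 0.112776) × (0.049221, 0.424298) = (-0.026686, 0.187998)  (running Σ = (-0.080889, -0.009667))
  m=2: (0.212378, 0.119629) × (0.165640, -0.038954) = (0.039838, 0.011542)  (running Σ = (-0.041051, 0.001875))
  m=3: (0.044723, 0.043321) × (-0.011215, -0.031064) = (0.000844, -0.001875)  (running Σ = (-0.040206, 0.000000))
Total Σ_m = (-0.040206, 0.000000). Multiply by 1.795196: (-0.072178, 0.000000). P_3(cos γ) = -0.072178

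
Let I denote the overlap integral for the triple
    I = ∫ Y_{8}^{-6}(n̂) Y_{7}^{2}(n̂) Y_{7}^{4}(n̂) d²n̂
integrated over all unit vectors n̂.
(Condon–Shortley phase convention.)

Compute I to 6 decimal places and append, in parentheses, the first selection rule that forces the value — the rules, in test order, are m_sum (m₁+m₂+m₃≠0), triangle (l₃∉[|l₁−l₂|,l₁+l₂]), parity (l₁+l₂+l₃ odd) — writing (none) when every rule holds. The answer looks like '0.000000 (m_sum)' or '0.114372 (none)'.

Rules hold: Σm=0, L=22 even, 1≤7≤15.
N = 17·15·15 = 3825
Δ = 8!·8!·6!/23! = 1/22086194130
Racah Σ t=1..7: t=1:−1/18289152000 t=2:+1/248832000 t=3:−1/24883200 t=4:+1/11943936 t=5:−1/24883200 t=6:+1/248832000 t=7:−1/18289152000 = 11/975421440
⇒ 3j(8 7 7; 0 0 0)² = 1750/289731, sgn -1
Racah Σ t=6..8: t=6:+1/2090188800 t=7:−1/1219276800 t=8:+1/6967296000 = -29/146313216000
⇒ 3j(8 7 7; -6 2 4)² = 841/260015, sgn +1
4πI² = N·(3j₀)²·(3jₘ)² = 3153750/42204149
I = -1·√(0.0747261/4π) = -0.07711363
No selection rule forces the value: the integral is nonzero (none).

-0.077114 (none)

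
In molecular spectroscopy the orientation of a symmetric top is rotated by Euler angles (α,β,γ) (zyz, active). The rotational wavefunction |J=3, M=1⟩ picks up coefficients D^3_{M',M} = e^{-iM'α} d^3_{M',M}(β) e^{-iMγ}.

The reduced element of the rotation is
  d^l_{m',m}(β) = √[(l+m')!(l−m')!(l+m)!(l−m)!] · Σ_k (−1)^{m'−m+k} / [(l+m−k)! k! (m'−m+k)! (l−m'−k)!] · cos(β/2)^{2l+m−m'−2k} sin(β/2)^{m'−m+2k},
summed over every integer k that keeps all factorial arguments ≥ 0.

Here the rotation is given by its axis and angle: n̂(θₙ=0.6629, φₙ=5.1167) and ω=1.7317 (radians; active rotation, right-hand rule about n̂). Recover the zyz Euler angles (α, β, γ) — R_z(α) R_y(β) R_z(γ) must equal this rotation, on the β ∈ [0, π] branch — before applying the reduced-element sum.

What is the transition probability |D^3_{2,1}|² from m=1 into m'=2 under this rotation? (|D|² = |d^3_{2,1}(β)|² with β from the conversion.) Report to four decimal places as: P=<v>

P=0.1213

Axis–angle → zyz. n̂ = (sinθₙcosφₙ, sinθₙsinφₙ, cosθₙ) = (+0.242091, -0.565787, +0.788211), ω = 1.7317.
R = I cosω + sinω [n̂]ₓ + (1−cosω) n̂n̂ᵀ gives
  R = [-0.092212, -0.936946, -0.337089; +0.619113, +0.211191, -0.756371; +0.779869, -0.278443, +0.560601]
β = atan2(√(R₁₃²+R₂₃²), R₃₃) = 0.975685; α = atan2(R₂₃, R₁₃) mod 2π = 4.293145; γ = atan2(R₃₂, −R₃₁) mod 2π = 3.484523
Split into d^3_{2,1}(β=0.9757) × two z-phases.
c=cos(0.975685/2)=0.883346, s=sin(0.975685/2)=0.468721; N=√[120·1·24·2]=75.894664
k∈{0,1} keeps every argument non-negative
  k=0: (−1)^1·75.8947/(24)·0.8833^5·0.4687^1 = -0.797204
  k=1: (−1)^2·75.8947/(12)·0.8833^3·0.4687^3 = +0.448917
d^3_{2,1}(0.9757) = -0.797204 +0.448917 = -0.348286
|D^3_{2,1}|² = |d^3_{2,1}(β)|² = (-0.348286)² = 0.121303 (the z-rotation phases have unit modulus)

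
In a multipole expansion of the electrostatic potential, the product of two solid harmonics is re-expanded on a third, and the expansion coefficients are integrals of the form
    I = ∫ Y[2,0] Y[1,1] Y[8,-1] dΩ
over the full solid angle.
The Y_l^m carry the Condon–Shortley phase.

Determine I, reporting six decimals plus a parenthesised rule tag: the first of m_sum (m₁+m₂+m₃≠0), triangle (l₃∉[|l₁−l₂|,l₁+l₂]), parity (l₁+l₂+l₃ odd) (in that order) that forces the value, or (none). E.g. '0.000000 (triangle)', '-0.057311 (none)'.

|2−1|≤8≤2+1 violated ⇒ I = 0

0.000000 (triangle)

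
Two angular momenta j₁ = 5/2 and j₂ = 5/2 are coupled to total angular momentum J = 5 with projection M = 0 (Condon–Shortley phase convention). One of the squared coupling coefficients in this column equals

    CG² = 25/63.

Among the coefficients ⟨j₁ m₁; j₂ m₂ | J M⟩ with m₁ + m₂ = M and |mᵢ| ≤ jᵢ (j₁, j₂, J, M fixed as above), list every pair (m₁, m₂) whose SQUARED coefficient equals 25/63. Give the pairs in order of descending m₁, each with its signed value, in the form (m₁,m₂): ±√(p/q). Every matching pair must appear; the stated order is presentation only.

Admissible pairs with m₁+m₂ = M = 0: (-5/2,5/2), (-3/2,3/2), (-1/2,1/2), (1/2,-1/2), (3/2,-3/2), (5/2,-5/2)
  (m₁,m₂)=(5/2,-5/2): CG² = 1/252, CG = +√(1/252)
  (m₁,m₂)=(3/2,-3/2): CG² = 25/252, CG = +√(25/252)
  (m₁,m₂)=(1/2,-1/2): CG² = 25/63, CG = +√(25/63)   ← matches the target
  (m₁,m₂)=(-1/2,1/2): CG² = 25/63, CG = +√(25/63)   ← matches the target
  (m₁,m₂)=(-3/2,3/2): CG² = 25/252, CG = +√(25/252)
  (m₁,m₂)=(-5/2,5/2): CG² = 1/252, CG = +√(1/252)
Pairs with CG² = 25/63: (1/2,-1/2): +√(25/63); (-1/2,1/2): +√(25/63)

(1/2,-1/2): +√(25/63); (-1/2,1/2): +√(25/63)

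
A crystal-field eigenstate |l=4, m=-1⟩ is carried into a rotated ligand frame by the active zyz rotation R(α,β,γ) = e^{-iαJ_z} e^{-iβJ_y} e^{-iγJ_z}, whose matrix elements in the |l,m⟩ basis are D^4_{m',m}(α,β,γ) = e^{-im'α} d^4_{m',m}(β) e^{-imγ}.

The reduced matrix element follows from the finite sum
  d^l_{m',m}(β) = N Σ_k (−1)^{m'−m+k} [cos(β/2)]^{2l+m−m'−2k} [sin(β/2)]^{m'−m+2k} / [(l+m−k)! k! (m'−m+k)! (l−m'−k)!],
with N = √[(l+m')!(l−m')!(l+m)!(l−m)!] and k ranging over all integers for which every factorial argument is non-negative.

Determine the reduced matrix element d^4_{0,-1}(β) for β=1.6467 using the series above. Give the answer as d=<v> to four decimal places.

d=-0.1251

d^4_{0,-1}(β=1.6467) via the finite sum:
With c≡cos(β/2)=0.679768 and s≡sin(β/2)=0.733427, N=[24·24·6·120]^{1/2}=643.987578
k∈{0,1,2,3} keeps every argument non-negative
  k=0: (−1)^1·643.9876/(144)·0.6798^7·0.7334^1 = -0.219987
  k=1: (−1)^2·643.9876/(24)·0.6798^5·0.7334^3 = +1.536530
  k=2: (−1)^3·643.9876/(24)·0.6798^3·0.7334^5 = -1.788683
  k=3: (−1)^4·643.9876/(144)·0.6798^1·0.7334^7 = +0.347036
d^4_{0,-1}(1.6467) = -0.219987 +1.536530 -1.788683 +0.347036 = -0.125105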